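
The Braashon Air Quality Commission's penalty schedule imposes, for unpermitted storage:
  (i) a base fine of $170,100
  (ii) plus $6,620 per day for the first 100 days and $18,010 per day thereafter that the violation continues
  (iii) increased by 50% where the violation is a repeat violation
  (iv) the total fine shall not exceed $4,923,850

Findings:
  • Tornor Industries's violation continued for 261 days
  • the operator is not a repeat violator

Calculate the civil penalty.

Civil penalty: $3,731,710

First 100 days: 100 × $6,620 = $662,000
Remaining days: (261 − 100) × $18,010 = $2,899,610
Per-day component: $662,000 + $2,899,610 = $3,561,610
Base plus per-day: $170,100 + $3,561,610 = $3,731,710
The operator is not a repeat violator: no 50% increase.
Cap at $4,923,850: $3,731,710 is within the cap, no reduction.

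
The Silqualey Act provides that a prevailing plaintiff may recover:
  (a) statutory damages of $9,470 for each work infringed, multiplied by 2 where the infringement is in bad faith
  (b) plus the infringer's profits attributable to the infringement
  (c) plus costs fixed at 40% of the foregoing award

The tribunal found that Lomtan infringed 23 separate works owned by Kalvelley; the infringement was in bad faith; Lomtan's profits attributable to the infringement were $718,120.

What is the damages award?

Statutory damages: 23 × $9,470 = $217,810
Doubled: 2 × $217,810 = $435,620
Combined award: $435,620 + $718,120 = $1,153,740
Costs: 40% of $1,153,740 = $461,496
Award plus costs: $1,153,740 + $461,496 = $1,615,236

$1,615,236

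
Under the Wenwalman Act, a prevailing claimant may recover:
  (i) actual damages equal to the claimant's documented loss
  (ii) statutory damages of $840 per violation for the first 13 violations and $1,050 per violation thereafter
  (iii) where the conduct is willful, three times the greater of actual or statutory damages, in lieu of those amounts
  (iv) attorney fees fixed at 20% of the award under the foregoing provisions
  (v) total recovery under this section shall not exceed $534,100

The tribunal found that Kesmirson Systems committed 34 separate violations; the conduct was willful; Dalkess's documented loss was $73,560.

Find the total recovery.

First 13 violations: 13 × $840 = $10,920
Remaining violations: (34 − 13) × $1,050 = $22,050
Statutory damages: $10,920 + $22,050 = $32,970
Greater of actual damages ($73,560) or statutory damages ($32,970): $73,560
Trebled: 3 × $73,560 = $220,680
Attorney fees: 20% of $220,680 = $44,136
Total before cap: $220,680 + $44,136 = $264,816
Cap at $534,100: $264,816 is within the cap, no reduction.

$264,816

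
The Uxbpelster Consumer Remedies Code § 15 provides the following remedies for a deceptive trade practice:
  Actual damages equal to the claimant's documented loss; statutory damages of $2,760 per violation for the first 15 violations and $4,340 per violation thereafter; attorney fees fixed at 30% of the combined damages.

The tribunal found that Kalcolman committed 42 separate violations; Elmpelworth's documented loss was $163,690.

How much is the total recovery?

First 15 violations: 15 × $2,760 = $41,400
Remaining violations: (42 − 15) × $4,340 = $117,180
Statutory damages: $41,400 + $117,180 = $158,580
Combined damages: $163,690 + $158,580 = $322,270
Attorney fees: 30% of $322,270 = $96,681
Total recovery: $322,270 + $96,681 = $418,951

$418,951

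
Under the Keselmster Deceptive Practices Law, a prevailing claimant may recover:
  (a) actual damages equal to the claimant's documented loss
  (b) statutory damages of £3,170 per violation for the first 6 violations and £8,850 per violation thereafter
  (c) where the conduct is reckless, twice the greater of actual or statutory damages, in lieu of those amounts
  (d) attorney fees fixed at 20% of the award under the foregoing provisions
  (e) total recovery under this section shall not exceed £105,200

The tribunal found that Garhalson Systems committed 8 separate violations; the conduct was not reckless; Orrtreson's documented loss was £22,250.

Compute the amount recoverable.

First 6 violations: 6 × £3,170 = £19,020
Remaining violations: (8 − 6) × £8,850 = £17,700
Statutory damages: £19,020 + £17,700 = £36,720
Conduct not reckless: the in-lieu enhancement does not apply.
Actual plus statutory damages: £22,250 + £36,720 = £58,970
Attorney fees: 20% of £58,970 = £11,794
Total before cap: £58,970 + £11,794 = £70,764
Cap at £105,200: £70,764 is within the cap, no reduction.

Total recovery: £70,764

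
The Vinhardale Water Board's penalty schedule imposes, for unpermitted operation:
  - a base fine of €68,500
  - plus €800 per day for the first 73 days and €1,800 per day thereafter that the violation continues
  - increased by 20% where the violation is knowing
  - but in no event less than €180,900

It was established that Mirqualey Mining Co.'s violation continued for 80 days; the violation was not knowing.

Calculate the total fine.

€180,900

First 73 days: 73 × €800 = €58,400
Remaining days: (80 − 73) × €1,800 = €12,600
Per-day component: €58,400 + €12,600 = €71,000
Base plus per-day: €68,500 + €71,000 = €139,500
The violation was not knowing: no 20% increase.
Minimum €180,900: €139,500 is below the minimum → €180,900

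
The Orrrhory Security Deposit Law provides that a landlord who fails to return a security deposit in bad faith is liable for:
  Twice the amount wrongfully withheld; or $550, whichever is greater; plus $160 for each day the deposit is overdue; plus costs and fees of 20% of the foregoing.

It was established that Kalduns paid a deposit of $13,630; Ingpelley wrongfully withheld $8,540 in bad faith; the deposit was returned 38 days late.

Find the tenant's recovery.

$27,792

Doubled: 2 × $8,540 = $17,080
Minimum $550: $17,080 meets the minimum, no increase.
Late-return penalty: 38 × $160 = $6,080
Damages plus late penalty: $17,080 + $6,080 = $23,160
Costs and fees: 20% of $23,160 = $4,632
Total recovery: $23,160 + $4,632 = $27,792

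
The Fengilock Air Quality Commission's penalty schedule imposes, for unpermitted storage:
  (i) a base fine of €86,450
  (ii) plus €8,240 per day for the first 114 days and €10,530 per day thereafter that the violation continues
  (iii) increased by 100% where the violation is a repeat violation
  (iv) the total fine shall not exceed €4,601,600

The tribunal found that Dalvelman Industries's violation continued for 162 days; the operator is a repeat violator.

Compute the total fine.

Civil penalty: €3,062,500

First 114 days: 114 × €8,240 = €939,360
Remaining days: (162 − 114) × €10,530 = €505,440
Per-day component: €939,360 + €505,440 = €1,444,800
Base plus per-day: €86,450 + €1,444,800 = €1,531,250
Enhancement: 100% of €1,531,250 = €1,531,250
Enhanced fine: €1,531,250 + €1,531,250 = €3,062,500
Cap at €4,601,600: €3,062,500 is within the cap, no reduction.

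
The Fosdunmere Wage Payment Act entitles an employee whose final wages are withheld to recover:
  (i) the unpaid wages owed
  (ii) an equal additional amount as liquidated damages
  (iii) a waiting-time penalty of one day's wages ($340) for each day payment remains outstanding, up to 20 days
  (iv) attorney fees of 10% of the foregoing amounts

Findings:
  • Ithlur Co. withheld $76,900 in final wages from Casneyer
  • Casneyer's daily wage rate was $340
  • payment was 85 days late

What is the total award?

Liquidated damages (equal amount): $76,900
Penalty days: min(85, 20) = 20
Waiting-time penalty: 20 × $340 = $6,800
Subtotal: $76,900 + $76,900 + $6,800 = $160,600
Attorney fees: 10% of $160,600 = $16,060
Total award: $160,600 + $16,060 = $176,660

$176,660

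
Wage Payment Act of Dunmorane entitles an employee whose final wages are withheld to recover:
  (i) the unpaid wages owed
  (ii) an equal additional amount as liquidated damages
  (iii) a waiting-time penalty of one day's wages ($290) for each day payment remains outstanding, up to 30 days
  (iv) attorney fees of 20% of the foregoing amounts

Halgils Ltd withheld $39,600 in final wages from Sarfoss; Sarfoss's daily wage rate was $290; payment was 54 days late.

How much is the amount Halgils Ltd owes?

Liquidated damages (equal amount): $39,600
Penalty days: min(54, 30) = 30
Waiting-time penalty: 30 × $290 = $8,700
Subtotal: $39,600 + $39,600 + $8,700 = $87,900
Attorney fees: 20% of $87,900 = $17,580
Total award: $87,900 + $17,580 = $105,480

$105,480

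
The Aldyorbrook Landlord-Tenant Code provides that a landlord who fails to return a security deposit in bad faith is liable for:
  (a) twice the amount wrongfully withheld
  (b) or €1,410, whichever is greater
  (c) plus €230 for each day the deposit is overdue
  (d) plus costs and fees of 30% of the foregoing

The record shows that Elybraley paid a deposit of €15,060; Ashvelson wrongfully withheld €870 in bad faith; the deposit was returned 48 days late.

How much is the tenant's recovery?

Doubled: 2 × €870 = €1,740
Minimum €1,410: €1,740 meets the minimum, no increase.
Late-return penalty: 48 × €230 = €11,040
Damages plus late penalty: €1,740 + €11,040 = €12,780
Costs and fees: 30% of €12,780 = €3,834
Total recovery: €12,780 + €3,834 = €16,614

€16,614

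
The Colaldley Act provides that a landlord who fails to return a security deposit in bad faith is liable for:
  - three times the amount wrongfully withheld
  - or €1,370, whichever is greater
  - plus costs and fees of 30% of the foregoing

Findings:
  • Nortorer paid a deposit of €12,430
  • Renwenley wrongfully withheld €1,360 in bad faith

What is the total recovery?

Trebled: 3 × €1,360 = €4,080
Minimum €1,370: €4,080 meets the minimum, no increase.
Costs and fees: 30% of €4,080 = €1,224
Total recovery: €4,080 + €1,224 = €5,304

€5,304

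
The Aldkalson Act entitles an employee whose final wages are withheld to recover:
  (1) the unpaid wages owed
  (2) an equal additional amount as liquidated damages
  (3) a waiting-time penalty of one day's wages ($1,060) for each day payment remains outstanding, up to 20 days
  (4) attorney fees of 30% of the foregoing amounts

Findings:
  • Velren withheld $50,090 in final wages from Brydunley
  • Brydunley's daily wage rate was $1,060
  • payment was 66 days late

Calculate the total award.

Liquidated damages (equal amount): $50,090
Penalty days: min(66, 20) = 20
Waiting-time penalty: 20 × $1,060 = $21,200
Subtotal: $50,090 + $50,090 + $21,200 = $121,380
Attorney fees: 30% of $121,380 = $36,414
Total award: $121,380 + $36,414 = $157,794

$157,794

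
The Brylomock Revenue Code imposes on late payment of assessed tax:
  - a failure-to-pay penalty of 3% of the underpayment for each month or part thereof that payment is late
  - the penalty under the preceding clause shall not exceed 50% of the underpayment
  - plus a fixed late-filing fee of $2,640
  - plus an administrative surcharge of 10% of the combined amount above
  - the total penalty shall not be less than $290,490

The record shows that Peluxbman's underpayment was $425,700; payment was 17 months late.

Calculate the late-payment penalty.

$290,490

Accrued rate: 3% × 17 = 51%, capped at 50% → 50%
Failure-to-pay penalty: 50% of $425,700 = $212,850
Penalty before surcharge: $212,850 + $2,640 = $215,490
Administrative surcharge: 10% of $215,490 = $21,549
Total penalty: $215,490 + $21,549 = $237,039
Minimum $290,490: $237,039 is below the minimum → $290,490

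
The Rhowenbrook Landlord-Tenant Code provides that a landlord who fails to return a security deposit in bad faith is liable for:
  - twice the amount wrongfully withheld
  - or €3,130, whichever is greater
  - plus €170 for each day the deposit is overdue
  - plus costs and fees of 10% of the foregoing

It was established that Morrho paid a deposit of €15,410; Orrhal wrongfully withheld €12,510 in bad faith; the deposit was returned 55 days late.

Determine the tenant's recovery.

€37,807

Doubled: 2 × €12,510 = €25,020
Minimum €3,130: €25,020 meets the minimum, no increase.
Late-return penalty: 55 × €170 = €9,350
Damages plus late penalty: €25,020 + €9,350 = €34,370
Costs and fees: 10% of €34,370 = €3,437
Total recovery: €34,370 + €3,437 = €37,807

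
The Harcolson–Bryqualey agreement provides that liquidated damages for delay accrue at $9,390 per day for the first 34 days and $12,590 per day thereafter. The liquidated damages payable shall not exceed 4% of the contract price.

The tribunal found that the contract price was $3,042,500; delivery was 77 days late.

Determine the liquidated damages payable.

First 34 days: 34 × $9,390 = $319,260
Remaining days: (77 − 34) × $12,590 = $541,370
Accrued per-day damages: $319,260 + $541,370 = $860,630
Cap: 4% of $3,042,500 = $121,700
Cap at $121,700: $860,630 exceeds the cap → $121,700

$121,700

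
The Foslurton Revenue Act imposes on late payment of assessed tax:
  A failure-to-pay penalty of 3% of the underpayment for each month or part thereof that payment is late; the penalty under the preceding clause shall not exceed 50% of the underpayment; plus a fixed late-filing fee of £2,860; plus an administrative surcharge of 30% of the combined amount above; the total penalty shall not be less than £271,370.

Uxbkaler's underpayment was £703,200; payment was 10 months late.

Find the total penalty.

Accrued rate: 3% × 10 = 30%, capped at 50% → 30%
Failure-to-pay penalty: 30% of £703,200 = £210,960
Penalty before surcharge: £210,960 + £2,860 = £213,820
Administrative surcharge: 30% of £213,820 = £64,146
Total penalty: £213,820 + £64,146 = £277,966
Minimum £271,370: £277,966 meets the minimum, no increase.

£277,966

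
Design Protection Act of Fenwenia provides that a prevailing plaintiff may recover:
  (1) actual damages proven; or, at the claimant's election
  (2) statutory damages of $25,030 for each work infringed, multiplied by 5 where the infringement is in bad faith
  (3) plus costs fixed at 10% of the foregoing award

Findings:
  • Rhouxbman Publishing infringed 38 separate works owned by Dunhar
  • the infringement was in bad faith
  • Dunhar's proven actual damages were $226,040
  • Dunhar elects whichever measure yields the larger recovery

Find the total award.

Statutory damages: 38 × $25,030 = $951,140
Multiplied by 5: 5 × $951,140 = $4,755,700
Greater of actual damages ($226,040) or enhanced statutory damages ($4,755,700): $4,755,700
Costs: 10% of $4,755,700 = $475,570
Award plus costs: $4,755,700 + $475,570 = $5,231,270

$5,231,270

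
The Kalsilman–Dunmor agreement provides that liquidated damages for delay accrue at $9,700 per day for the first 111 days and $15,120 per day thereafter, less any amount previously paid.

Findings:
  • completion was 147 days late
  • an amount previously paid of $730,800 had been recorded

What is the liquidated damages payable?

$890,220

First 111 days: 111 × $9,700 = $1,076,700
Remaining days: (147 − 111) × $15,120 = $544,320
Accrued per-day damages: $1,076,700 + $544,320 = $1,621,020
Less amount previously paid: $1,621,020 − $730,800 = $890,220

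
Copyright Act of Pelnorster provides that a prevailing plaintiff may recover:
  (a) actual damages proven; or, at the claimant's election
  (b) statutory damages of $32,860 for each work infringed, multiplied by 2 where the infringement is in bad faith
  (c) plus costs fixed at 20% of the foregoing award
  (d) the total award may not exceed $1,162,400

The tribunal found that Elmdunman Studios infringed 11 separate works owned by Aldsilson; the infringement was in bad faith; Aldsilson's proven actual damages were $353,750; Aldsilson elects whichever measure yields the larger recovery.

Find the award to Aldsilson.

$867,504

Statutory damages: 11 × $32,860 = $361,460
Doubled: 2 × $361,460 = $722,920
Greater of actual damages ($353,750) or enhanced statutory damages ($722,920): $722,920
Costs: 20% of $722,920 = $144,584
Award plus costs: $722,920 + $144,584 = $867,504
Cap at $1,162,400: $867,504 is within the cap, no reduction.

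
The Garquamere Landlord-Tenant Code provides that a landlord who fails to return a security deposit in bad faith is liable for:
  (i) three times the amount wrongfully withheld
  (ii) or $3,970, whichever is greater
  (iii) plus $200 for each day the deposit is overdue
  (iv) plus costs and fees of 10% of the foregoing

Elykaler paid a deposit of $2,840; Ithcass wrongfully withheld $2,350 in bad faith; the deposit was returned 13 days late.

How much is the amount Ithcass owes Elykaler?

Trebled: 3 × $2,350 = $7,050
Minimum $3,970: $7,050 meets the minimum, no increase.
Late-return penalty: 13 × $200 = $2,600
Damages plus late penalty: $7,050 + $2,600 = $9,650
Costs and fees: 10% of $9,650 = $965
Total recovery: $9,650 + $965 = $10,615

$10,615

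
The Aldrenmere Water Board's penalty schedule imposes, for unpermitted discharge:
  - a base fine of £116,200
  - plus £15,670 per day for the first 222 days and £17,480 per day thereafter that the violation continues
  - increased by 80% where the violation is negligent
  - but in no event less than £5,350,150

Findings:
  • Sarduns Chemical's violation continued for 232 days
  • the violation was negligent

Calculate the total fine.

£6,785,532

First 222 days: 222 × £15,670 = £3,478,740
Remaining days: (232 − 222) × £17,480 = £174,800
Per-day component: £3,478,740 + £174,800 = £3,653,540
Base plus per-day: £116,200 + £3,653,540 = £3,769,740
Enhancement: 80% of £3,769,740 = £3,015,792
Enhanced fine: £3,769,740 + £3,015,792 = £6,785,532
Minimum £5,350,150: £6,785,532 meets the minimum, no increase.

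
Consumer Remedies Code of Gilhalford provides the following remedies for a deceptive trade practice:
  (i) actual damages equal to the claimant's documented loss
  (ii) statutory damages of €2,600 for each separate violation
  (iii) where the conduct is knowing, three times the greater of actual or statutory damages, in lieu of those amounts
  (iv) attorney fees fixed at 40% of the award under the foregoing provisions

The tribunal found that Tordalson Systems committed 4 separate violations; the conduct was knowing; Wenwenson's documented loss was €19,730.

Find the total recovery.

Statutory damages: 4 × €2,600 = €10,400
Greater of actual damages (€19,730) or statutory damages (€10,400): €19,730
Trebled: 3 × €19,730 = €59,190
Attorney fees: 40% of €59,190 = €23,676
Total recovery: €59,190 + €23,676 = €82,866

€82,866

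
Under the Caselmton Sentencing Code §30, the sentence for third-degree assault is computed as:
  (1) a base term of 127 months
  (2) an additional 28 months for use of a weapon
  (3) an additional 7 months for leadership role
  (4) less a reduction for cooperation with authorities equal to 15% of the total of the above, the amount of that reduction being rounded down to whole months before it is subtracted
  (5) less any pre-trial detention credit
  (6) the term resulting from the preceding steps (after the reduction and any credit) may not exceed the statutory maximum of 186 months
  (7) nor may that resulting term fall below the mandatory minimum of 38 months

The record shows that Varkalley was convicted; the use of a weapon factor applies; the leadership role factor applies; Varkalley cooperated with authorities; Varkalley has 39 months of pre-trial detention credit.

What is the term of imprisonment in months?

Use of a weapon enhancement: +28 months
Leadership role enhancement: +7 months
Adjusted term: 127 months + 28 months + 7 months = 162 months
Cooperation with authorities reduction: 15% of 162 months = 24 months (rounded down)
After reduction: 162 − 24 = 138 months
Less pre-trial detention credit: 138 months − 39 months = 99 months
Cap at 186 months: 99 months is within the cap, no reduction.
Minimum 38 months: 99 months meets the minimum, no increase.

99 months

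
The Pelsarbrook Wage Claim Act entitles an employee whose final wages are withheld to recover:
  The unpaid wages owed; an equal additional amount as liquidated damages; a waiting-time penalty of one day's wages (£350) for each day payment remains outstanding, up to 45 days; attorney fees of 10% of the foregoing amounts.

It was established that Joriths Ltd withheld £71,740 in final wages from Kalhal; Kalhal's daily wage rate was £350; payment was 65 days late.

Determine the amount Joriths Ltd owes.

£175,153

Liquidated damages (equal amount): £71,740
Penalty days: min(65, 45) = 45
Waiting-time penalty: 45 × £350 = £15,750
Subtotal: £71,740 + £71,740 + £15,750 = £159,230
Attorney fees: 10% of £159,230 = £15,923
Total award: £159,230 + £15,923 = £175,153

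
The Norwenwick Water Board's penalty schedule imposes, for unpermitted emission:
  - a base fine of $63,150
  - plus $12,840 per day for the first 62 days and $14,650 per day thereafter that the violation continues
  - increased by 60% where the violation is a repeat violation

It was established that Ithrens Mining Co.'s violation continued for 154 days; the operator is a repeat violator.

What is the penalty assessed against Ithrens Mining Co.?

First 62 days: 62 × $12,840 = $796,080
Remaining days: (154 − 62) × $14,650 = $1,347,800
Per-day component: $796,080 + $1,347,800 = $2,143,880
Base plus per-day: $63,150 + $2,143,880 = $2,207,030
Enhancement: 60% of $2,207,030 = $1,324,218
Enhanced fine: $2,207,030 + $1,324,218 = $3,531,248

$3,531,248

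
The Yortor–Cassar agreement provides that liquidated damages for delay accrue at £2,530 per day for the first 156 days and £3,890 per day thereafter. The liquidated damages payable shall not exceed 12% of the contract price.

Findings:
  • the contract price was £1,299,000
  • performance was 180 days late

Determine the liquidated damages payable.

£155,880

First 156 days: 156 × £2,530 = £394,680
Remaining days: (180 − 156) × £3,890 = £93,360
Accrued per-day damages: £394,680 + £93,360 = £488,040
Cap: 12% of £1,299,000 = £155,880
Cap at £155,880: £488,040 exceeds the cap → £155,880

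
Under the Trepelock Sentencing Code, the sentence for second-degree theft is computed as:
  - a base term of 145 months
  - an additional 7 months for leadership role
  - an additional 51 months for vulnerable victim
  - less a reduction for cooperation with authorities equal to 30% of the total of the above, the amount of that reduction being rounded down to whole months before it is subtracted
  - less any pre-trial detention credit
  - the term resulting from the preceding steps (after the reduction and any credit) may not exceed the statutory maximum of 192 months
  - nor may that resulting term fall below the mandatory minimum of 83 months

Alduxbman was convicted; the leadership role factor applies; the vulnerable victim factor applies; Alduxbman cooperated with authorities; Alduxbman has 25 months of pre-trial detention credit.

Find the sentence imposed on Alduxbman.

118 months

Leadership role enhancement: +7 months
Vulnerable victim enhancement: +51 months
Adjusted term: 145 months + 7 months + 51 months = 203 months
Cooperation with authorities reduction: 30% of 203 months = 60 months (rounded down)
After reduction: 203 − 60 = 143 months
Less pre-trial detention credit: 143 months − 25 months = 118 months
Cap at 192 months: 118 months is within the cap, no reduction.
Minimum 83 months: 118 months meets the minimum, no increase.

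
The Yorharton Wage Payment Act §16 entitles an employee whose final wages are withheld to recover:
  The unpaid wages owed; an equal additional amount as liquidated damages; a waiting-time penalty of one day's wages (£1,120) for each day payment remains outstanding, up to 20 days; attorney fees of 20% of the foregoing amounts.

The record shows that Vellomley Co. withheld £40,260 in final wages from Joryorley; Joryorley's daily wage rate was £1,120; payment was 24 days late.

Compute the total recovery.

Liquidated damages (equal amount): £40,260
Penalty days: min(24, 20) = 20
Waiting-time penalty: 20 × £1,120 = £22,400
Subtotal: £40,260 + £40,260 + £22,400 = £102,920
Attorney fees: 20% of £102,920 = £20,584
Total award: £102,920 + £20,584 = £123,504

£123,504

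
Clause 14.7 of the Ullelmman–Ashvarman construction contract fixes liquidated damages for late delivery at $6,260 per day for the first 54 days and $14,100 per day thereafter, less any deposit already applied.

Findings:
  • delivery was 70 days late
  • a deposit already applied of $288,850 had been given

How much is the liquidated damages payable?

$274,790

First 54 days: 54 × $6,260 = $338,040
Remaining days: (70 − 54) × $14,100 = $225,600
Accrued per-day damages: $338,040 + $225,600 = $563,640
Less deposit already applied: $563,640 − $288,850 = $274,790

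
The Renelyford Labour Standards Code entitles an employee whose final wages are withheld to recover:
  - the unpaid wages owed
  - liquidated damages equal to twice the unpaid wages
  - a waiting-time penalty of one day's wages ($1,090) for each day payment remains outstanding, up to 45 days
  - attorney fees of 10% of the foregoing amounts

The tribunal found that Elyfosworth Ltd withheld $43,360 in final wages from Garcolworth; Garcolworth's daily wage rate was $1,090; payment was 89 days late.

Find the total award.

$197,043

Doubled: 2 × $43,360 = $86,720
Penalty days: min(89, 45) = 45
Waiting-time penalty: 45 × $1,090 = $49,050
Subtotal: $43,360 + $86,720 + $49,050 = $179,130
Attorney fees: 10% of $179,130 = $17,913
Total award: $179,130 + $17,913 = $197,043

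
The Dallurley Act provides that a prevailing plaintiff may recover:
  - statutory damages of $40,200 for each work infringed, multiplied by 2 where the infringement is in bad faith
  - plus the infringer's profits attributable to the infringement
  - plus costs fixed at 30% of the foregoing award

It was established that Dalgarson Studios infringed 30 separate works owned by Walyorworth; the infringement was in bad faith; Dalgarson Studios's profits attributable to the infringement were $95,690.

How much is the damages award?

Statutory damages: 30 × $40,200 = $1,206,000
Doubled: 2 × $1,206,000 = $2,412,000
Combined award: $2,412,000 + $95,690 = $2,507,690
Costs: 30% of $2,507,690 = $752,307
Award plus costs: $2,507,690 + $752,307 = $3,259,997

$3,259,997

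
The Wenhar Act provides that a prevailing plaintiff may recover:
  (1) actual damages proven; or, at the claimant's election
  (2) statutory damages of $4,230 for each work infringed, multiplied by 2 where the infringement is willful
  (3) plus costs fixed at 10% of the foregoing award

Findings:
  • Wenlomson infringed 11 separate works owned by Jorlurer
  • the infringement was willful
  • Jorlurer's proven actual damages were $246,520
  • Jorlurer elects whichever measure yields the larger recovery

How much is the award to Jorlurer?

Statutory damages: 11 × $4,230 = $46,530
Doubled: 2 × $46,530 = $93,060
Greater of actual damages ($246,520) or enhanced statutory damages ($93,060): $246,520
Costs: 10% of $246,520 = $24,652
Award plus costs: $246,520 + $24,652 = $271,172

$271,172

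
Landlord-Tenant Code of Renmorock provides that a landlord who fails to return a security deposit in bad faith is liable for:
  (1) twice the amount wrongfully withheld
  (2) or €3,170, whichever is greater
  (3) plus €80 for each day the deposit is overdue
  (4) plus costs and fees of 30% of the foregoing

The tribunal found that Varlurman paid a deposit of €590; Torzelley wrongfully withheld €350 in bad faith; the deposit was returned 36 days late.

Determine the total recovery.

Doubled: 2 × €350 = €700
Minimum €3,170: €700 is below the minimum → €3,170
Late-return penalty: 36 × €80 = €2,880
Damages plus late penalty: €3,170 + €2,880 = €6,050
Costs and fees: 30% of €6,050 = €1,815
Total recovery: €6,050 + €1,815 = €7,865

€7,865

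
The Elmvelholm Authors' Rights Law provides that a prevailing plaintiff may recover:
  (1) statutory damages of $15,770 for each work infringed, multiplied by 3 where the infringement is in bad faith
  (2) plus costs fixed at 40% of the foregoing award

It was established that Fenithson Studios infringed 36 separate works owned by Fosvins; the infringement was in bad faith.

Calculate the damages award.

$2,384,424

Statutory damages: 36 × $15,770 = $567,720
Trebled: 3 × $567,720 = $1,703,160
Costs: 40% of $1,703,160 = $681,264
Award plus costs: $1,703,160 + $681,264 = $2,384,424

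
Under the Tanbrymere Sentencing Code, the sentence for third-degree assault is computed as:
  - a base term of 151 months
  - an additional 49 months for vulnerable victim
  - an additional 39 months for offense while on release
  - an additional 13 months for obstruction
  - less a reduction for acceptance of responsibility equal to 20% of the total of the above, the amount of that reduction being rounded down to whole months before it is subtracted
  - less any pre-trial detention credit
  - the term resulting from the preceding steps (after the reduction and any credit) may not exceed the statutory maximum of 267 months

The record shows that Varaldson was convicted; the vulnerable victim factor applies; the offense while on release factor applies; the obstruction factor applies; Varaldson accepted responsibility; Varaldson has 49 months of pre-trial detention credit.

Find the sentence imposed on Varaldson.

153 months

Vulnerable victim enhancement: +49 months
Offense while on release enhancement: +39 months
Obstruction enhancement: +13 months
Adjusted term: 151 months + 49 months + 39 months + 13 months = 252 months
Acceptance of responsibility reduction: 20% of 252 months = 50 months (rounded down)
After reduction: 252 − 50 = 202 months
Less pre-trial detention credit: 202 months − 49 months = 153 months
Cap at 267 months: 153 months is within the cap, no reduction.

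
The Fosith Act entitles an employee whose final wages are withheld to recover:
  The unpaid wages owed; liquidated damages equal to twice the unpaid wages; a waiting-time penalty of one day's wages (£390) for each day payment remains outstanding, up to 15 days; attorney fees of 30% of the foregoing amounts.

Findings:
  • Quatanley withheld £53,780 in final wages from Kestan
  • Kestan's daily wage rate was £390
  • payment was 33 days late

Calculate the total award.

Doubled: 2 × £53,780 = £107,560
Penalty days: min(33, 15) = 15
Waiting-time penalty: 15 × £390 = £5,850
Subtotal: £53,780 + £107,560 + £5,850 = £167,190
Attorney fees: 30% of £167,190 = £50,157
Total award: £167,190 + £50,157 = £217,347

£217,347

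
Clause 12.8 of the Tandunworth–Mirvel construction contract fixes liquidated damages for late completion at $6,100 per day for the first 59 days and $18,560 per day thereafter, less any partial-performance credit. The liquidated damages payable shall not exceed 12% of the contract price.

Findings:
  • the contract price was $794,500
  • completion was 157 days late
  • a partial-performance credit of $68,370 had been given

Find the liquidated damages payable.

First 59 days: 59 × $6,100 = $359,900
Remaining days: (157 − 59) × $18,560 = $1,818,880
Accrued per-day damages: $359,900 + $1,818,880 = $2,178,780
Less partial-performance credit: $2,178,780 − $68,370 = $2,110,410
Cap: 12% of $794,500 = $95,340
Cap at $95,340: $2,110,410 exceeds the cap → $95,340

$95,340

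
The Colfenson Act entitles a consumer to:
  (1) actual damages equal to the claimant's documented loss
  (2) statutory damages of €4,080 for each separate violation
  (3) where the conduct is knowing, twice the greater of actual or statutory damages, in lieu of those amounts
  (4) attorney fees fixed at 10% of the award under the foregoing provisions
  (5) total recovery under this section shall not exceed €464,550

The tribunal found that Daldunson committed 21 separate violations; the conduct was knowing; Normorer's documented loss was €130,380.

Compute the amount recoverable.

Statutory damages: 21 × €4,080 = €85,680
Greater of actual damages (€130,380) or statutory damages (€85,680): €130,380
Doubled: 2 × €130,380 = €260,760
Attorney fees: 10% of €260,760 = €26,076
Total before cap: €260,760 + €26,076 = €286,836
Cap at €464,550: €286,836 is within the cap, no reduction.

€286,836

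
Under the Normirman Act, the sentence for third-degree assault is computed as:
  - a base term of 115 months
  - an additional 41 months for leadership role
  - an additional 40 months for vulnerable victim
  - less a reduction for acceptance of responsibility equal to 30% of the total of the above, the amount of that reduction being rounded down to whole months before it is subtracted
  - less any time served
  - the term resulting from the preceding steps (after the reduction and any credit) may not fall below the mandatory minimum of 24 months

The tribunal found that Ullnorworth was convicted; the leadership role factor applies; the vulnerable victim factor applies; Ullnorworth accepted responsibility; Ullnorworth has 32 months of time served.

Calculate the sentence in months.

Leadership role enhancement: +41 months
Vulnerable victim enhancement: +40 months
Adjusted term: 115 months + 41 months + 40 months = 196 months
Acceptance of responsibility reduction: 30% of 196 months = 58 months (rounded down)
After reduction: 196 − 58 = 138 months
Less time served: 138 months − 32 months = 106 months
Minimum 24 months: 106 months meets the minimum, no increase.

106 months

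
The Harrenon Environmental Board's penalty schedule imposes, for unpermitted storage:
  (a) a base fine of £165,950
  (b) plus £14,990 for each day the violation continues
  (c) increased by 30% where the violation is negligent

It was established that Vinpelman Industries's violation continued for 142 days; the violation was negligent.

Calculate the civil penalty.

£2,982,889

Per-day component: 142 × £14,990 = £2,128,580
Base plus per-day: £165,950 + £2,128,580 = £2,294,530
Enhancement: 30% of £2,294,530 = £688,359
Enhanced fine: £2,294,530 + £688,359 = £2,982,889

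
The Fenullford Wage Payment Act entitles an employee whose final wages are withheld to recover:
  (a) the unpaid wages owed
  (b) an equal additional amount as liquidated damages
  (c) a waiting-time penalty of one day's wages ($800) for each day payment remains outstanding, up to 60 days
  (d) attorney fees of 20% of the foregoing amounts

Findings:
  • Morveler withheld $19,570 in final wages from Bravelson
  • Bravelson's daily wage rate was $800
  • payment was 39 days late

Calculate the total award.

$84,408

Liquidated damages (equal amount): $19,570
Penalty days: min(39, 60) = 39
Waiting-time penalty: 39 × $800 = $31,200
Subtotal: $19,570 + $19,570 + $31,200 = $70,340
Attorney fees: 20% of $70,340 = $14,068
Total award: $70,340 + $14,068 = $84,408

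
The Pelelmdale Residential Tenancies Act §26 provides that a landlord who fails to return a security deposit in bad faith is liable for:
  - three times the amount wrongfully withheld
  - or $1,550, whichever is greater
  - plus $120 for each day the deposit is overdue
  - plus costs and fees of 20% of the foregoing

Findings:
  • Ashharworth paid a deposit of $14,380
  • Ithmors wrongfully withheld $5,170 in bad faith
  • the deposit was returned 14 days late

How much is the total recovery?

Trebled: 3 × $5,170 = $15,510
Minimum $1,550: $15,510 meets the minimum, no increase.
Late-return penalty: 14 × $120 = $1,680
Damages plus late penalty: $15,510 + $1,680 = $17,190
Costs and fees: 20% of $17,190 = $3,438
Total recovery: $17,190 + $3,438 = $20,628

Recovery: $20,628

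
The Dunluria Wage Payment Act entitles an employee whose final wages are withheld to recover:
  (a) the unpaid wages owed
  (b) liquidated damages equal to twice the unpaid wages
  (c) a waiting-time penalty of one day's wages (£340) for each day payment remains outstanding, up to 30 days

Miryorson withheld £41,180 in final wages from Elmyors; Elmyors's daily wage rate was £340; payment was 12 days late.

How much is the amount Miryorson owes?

£127,620

Doubled: 2 × £41,180 = £82,360
Penalty days: min(12, 30) = 12
Waiting-time penalty: 12 × £340 = £4,080
Total award: £41,180 + £82,360 + £4,080 = £127,620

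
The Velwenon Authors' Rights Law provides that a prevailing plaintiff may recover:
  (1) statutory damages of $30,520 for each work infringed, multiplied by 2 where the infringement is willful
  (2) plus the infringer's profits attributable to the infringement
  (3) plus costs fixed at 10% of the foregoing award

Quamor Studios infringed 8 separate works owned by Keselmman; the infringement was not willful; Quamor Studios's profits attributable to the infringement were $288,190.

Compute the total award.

Statutory damages: 8 × $30,520 = $244,160
Infringement not willful: no ×2 enhancement.
Combined award: $244,160 + $288,190 = $532,350
Costs: 10% of $532,350 = $53,235
Award plus costs: $532,350 + $53,235 = $585,585

$585,585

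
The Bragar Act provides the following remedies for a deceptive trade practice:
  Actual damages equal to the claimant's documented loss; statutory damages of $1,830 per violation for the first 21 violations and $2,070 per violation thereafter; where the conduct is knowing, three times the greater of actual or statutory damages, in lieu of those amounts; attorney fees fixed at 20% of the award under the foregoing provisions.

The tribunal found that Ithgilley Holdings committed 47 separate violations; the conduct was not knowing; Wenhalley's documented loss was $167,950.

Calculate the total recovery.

First 21 violations: 21 × $1,830 = $38,430
Remaining violations: (47 − 21) × $2,070 = $53,820
Statutory damages: $38,430 + $53,820 = $92,250
Conduct not knowing: the in-lieu enhancement does not apply.
Actual plus statutory damages: $167,950 + $92,250 = $260,200
Attorney fees: 20% of $260,200 = $52,040
Total recovery: $260,200 + $52,040 = $312,240

$312,240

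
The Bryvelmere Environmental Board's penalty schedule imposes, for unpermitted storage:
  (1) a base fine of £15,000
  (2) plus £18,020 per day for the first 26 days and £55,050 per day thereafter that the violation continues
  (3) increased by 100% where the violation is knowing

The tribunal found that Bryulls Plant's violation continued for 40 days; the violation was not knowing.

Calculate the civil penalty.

First 26 days: 26 × £18,020 = £468,520
Remaining days: (40 − 26) × £55,050 = £770,700
Per-day component: £468,520 + £770,700 = £1,239,220
Base plus per-day: £15,000 + £1,239,220 = £1,254,220
The violation was not knowing: no 100% increase.

£1,254,220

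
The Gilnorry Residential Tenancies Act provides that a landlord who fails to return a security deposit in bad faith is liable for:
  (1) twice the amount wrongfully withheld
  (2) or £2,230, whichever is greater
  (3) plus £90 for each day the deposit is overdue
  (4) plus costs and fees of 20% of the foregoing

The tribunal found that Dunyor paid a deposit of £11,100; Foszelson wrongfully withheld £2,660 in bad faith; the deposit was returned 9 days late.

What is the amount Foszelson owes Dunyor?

£7,356

Doubled: 2 × £2,660 = £5,320
Minimum £2,230: £5,320 meets the minimum, no increase.
Late-return penalty: 9 × £90 = £810
Damages plus late penalty: £5,320 + £810 = £6,130
Costs and fees: 20% of £6,130 = £1,226
Total recovery: £6,130 + £1,226 = £7,356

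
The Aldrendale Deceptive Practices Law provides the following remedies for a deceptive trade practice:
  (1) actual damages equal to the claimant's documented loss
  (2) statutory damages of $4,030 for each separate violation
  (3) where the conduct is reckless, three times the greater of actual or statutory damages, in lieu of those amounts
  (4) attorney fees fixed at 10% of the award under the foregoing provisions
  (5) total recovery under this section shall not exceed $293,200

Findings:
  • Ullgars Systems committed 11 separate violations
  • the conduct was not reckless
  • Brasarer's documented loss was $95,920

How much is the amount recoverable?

$154,275

Statutory damages: 11 × $4,030 = $44,330
Conduct not reckless: the in-lieu enhancement does not apply.
Actual plus statutory damages: $95,920 + $44,330 = $140,250
Attorney fees: 10% of $140,250 = $14,025
Total before cap: $140,250 + $14,025 = $154,275
Cap at $293,200: $154,275 is within the cap, no reduction.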